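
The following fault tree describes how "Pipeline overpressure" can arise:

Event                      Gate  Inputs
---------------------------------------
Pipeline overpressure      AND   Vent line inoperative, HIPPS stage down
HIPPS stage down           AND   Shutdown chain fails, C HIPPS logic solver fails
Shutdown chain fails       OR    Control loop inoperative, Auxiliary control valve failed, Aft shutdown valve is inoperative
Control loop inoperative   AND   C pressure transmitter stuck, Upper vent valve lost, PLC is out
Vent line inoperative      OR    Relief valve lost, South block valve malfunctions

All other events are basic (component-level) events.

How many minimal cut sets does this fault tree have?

6

Vent line inoperative [OR]: union of children's cut sets → 2 cut set(s).
Control loop inoperative [AND]: one cut set from each child combined → 1 × 1 × 1 = 1 cut set(s).
Shutdown chain fails [OR]: union of children's cut sets → 3 cut set(s).
HIPPS stage down [AND]: one cut set from each child combined → 3 × 1 = 3 cut set(s).
Pipeline overpressure [AND]: one cut set from each child combined → 2 × 3 = 6 cut set(s).
Minimal cut sets: {C HIPPS logic solver fails, C pressure transmitter stuck, PLC is out, Relief valve lost, Upper vent valve lost}; {Auxiliary control valve failed, C HIPPS logic solver fails, Relief valve lost}; {Aft shutdown valve is inoperative, C HIPPS logic solver fails, Relief valve lost}; {C HIPPS logic solver fails, C pressure transmitter stuck, PLC is out, South block valve malfunctions, Upper vent valve lost}; {Auxiliary control valve failed, C HIPPS logic solver fails, South block valve malfunctions}; {Aft shutdown valve is inoperative, C HIPPS logic solver fails, South block valve malfunctions}.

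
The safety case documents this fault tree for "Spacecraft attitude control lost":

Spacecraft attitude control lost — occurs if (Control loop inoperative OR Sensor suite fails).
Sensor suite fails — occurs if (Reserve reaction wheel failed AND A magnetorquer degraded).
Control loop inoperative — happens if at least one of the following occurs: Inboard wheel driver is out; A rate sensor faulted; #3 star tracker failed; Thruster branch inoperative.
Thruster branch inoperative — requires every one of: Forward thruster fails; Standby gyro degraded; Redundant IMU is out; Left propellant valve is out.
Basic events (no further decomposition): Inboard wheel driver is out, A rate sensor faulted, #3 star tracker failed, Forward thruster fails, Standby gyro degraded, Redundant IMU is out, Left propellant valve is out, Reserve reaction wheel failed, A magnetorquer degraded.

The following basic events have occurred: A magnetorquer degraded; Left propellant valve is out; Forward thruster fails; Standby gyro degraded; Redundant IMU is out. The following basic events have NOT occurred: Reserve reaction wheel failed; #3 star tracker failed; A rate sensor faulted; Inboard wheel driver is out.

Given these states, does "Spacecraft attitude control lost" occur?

Yes

Thruster branch inoperative [AND]: Forward thruster fails=occurs, Standby gyro degraded=occurs, Redundant IMU is out=occurs, Left propellant valve is out=occurs → all inputs occur → occurs.
Control loop inoperative [OR]: Inboard wheel driver is out=not, A rate sensor faulted=not, #3 star tracker failed=not, Thruster branch inoperative=occurs → at least one input occurs → occurs.
Sensor suite fails [AND]: Reserve reaction wheel failed=not, A magnetorquer degraded=occurs → not all inputs occur → does not occur.
Spacecraft attitude control lost [OR]: Control loop inoperative=occurs, Sensor suite fails=not → at least one input occurs → occurs.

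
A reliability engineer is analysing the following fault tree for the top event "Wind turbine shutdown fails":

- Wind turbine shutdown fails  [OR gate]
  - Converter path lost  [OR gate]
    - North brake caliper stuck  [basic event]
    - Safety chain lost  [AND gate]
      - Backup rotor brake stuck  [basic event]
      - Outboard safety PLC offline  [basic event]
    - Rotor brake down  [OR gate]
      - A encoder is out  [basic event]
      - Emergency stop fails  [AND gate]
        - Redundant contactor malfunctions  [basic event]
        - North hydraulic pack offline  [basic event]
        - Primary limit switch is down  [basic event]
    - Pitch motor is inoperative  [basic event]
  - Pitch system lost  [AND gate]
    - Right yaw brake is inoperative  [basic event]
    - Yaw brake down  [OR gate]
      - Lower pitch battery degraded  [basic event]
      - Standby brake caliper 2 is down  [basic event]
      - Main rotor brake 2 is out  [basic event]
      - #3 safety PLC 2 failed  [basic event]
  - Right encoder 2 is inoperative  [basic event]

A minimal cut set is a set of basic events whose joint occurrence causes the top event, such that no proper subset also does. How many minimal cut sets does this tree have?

10

Safety chain lost [AND]: one cut set from each child combined → 1 × 1 = 1 cut set(s).
Emergency stop fails [AND]: one cut set from each child combined → 1 × 1 × 1 = 1 cut set(s).
Rotor brake down [OR]: union of children's cut sets → 2 cut set(s).
Converter path lost [OR]: union of children's cut sets → 5 cut set(s).
Yaw brake down [OR]: union of children's cut sets → 4 cut set(s).
Pitch system lost [AND]: one cut set from each child combined → 1 × 4 = 4 cut set(s).
Wind turbine shutdown fails [OR]: union of children's cut sets → 10 cut set(s).
Minimal cut sets: {North brake caliper stuck}; {Backup rotor brake stuck, Outboard safety PLC offline}; {A encoder is out}; {North hydraulic pack offline, Primary limit switch is down, Redundant contactor malfunctions}; {Pitch motor is inoperative}; {Lower pitch battery degraded, Right yaw brake is inoperative}; {Right yaw brake is inoperative, Standby brake caliper 2 is down}; {Main rotor brake 2 is out, Right yaw brake is inoperative}; {#3 safety PLC 2 failed, Right yaw brake is inoperative}; {Right encoder 2 is inoperative}.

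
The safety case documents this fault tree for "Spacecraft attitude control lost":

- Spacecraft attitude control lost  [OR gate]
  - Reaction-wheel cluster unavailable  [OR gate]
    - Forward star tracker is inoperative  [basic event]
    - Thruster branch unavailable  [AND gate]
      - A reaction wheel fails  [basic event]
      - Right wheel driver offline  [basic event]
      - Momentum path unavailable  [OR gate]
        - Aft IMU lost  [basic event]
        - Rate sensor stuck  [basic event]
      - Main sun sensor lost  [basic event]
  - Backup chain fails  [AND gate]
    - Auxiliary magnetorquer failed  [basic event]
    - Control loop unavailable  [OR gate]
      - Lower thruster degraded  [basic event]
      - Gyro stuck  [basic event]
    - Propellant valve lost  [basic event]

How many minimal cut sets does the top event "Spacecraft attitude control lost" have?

5

Momentum path unavailable [OR]: union of children's cut sets → 2 cut set(s).
Thruster branch unavailable [AND]: one cut set from each child combined → 1 × 1 × 2 × 1 = 2 cut set(s).
Reaction-wheel cluster unavailable [OR]: union of children's cut sets → 3 cut set(s).
Control loop unavailable [OR]: union of children's cut sets → 2 cut set(s).
Backup chain fails [AND]: one cut set from each child combined → 1 × 2 × 1 = 2 cut set(s).
Spacecraft attitude control lost [OR]: union of children's cut sets → 5 cut set(s).
Minimal cut sets: {Forward star tracker is inoperative}; {A reaction wheel fails, Aft IMU lost, Main sun sensor lost, Right wheel driver offline}; {A reaction wheel fails, Main sun sensor lost, Rate sensor stuck, Right wheel driver offline}; {Auxiliary magnetorquer failed, Lower thruster degraded, Propellant valve lost}; {Auxiliary magnetorquer failed, Gyro stuck, Propellant valve lost}.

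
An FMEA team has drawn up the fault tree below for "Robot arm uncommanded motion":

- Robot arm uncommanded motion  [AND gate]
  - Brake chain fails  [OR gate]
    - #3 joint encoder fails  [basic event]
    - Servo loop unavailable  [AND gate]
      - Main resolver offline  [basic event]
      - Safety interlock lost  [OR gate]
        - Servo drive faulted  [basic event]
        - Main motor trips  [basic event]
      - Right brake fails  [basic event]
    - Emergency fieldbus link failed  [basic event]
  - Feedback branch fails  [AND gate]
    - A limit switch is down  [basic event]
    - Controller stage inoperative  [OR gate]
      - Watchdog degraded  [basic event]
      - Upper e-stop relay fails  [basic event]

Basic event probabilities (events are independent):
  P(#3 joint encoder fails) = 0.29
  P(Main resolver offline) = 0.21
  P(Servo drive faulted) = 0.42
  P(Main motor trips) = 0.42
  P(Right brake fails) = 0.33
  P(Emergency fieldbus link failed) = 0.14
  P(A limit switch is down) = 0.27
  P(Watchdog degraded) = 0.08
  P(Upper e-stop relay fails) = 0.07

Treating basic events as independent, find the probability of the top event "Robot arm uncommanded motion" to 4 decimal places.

P(Safety interlock lost) [OR] = 1 − (1−0.42) × (1−0.42) = 0.663600
P(Servo loop unavailable) [AND] = 0.21 × 0.663600 × 0.33 = 0.045987
P(Brake chain fails) [OR] = 1 − (1−0.29) × (1−0.045987) × (1−0.14) = 0.417480
P(Controller stage inoperative) [OR] = 1 − (1−0.08) × (1−0.07) = 0.144400
P(Feedback branch fails) [AND] = 0.27 × 0.144400 = 0.038988
P(Robot arm uncommanded motion) [AND] = 0.417480 × 0.038988 = 0.016277
Rounded to 4 decimal places: P(Robot arm uncommanded motion) ≈ 0.0163.

0.0163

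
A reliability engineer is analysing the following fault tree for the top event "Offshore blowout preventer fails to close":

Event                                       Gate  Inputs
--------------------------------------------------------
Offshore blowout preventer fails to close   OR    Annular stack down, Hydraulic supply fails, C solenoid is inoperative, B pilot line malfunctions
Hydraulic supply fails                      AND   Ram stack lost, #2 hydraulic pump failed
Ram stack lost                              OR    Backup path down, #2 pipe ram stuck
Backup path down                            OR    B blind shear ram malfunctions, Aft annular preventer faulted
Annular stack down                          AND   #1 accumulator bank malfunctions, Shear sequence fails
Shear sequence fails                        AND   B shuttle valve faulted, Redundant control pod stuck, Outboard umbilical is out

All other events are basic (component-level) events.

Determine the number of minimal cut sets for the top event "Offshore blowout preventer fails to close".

6

Shear sequence fails [AND]: one cut set from each child combined → 1 × 1 × 1 = 1 cut set(s).
Annular stack down [AND]: one cut set from each child combined → 1 × 1 = 1 cut set(s).
Backup path down [OR]: union of children's cut sets → 2 cut set(s).
Ram stack lost [OR]: union of children's cut sets → 3 cut set(s).
Hydraulic supply fails [AND]: one cut set from each child combined → 3 × 1 = 3 cut set(s).
Offshore blowout preventer fails to close [OR]: union of children's cut sets → 6 cut set(s).
Minimal cut sets: {#1 accumulator bank malfunctions, B shuttle valve faulted, Outboard umbilical is out, Redundant control pod stuck}; {#2 hydraulic pump failed, B blind shear ram malfunctions}; {#2 hydraulic pump failed, Aft annular preventer faulted}; {#2 hydraulic pump failed, #2 pipe ram stuck}; {C solenoid is inoperative}; {B pilot line malfunctions}.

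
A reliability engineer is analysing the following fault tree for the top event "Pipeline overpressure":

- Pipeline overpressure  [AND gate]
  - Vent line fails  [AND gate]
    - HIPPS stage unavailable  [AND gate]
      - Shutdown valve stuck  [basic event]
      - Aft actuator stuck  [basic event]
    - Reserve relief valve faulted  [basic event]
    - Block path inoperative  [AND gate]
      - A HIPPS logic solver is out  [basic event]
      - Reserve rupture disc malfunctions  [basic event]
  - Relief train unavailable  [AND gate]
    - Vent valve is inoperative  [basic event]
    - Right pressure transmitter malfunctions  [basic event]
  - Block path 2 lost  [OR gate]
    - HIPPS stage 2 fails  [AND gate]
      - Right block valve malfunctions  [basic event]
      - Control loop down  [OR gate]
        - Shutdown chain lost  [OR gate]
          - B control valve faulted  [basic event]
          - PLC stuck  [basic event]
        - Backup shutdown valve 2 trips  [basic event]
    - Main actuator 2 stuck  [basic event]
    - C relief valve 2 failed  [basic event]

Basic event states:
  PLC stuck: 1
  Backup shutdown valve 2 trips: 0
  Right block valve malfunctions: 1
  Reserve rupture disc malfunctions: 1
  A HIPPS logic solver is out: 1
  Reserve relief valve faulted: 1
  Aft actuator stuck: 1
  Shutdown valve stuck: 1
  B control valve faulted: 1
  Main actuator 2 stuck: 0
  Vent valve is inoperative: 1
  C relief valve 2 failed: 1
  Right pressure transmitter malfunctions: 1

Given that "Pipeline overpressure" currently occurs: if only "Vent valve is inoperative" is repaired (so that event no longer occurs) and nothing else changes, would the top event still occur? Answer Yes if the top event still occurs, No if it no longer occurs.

Counterfactual: set "Vent valve is inoperative" to not occurred.
HIPPS stage unavailable [AND]: Shutdown valve stuck=occurs, Aft actuator stuck=occurs → all inputs occur → occurs.
Block path inoperative [AND]: A HIPPS logic solver is out=occurs, Reserve rupture disc malfunctions=occurs → all inputs occur → occurs.
Vent line fails [AND]: HIPPS stage unavailable=occurs, Reserve relief valve faulted=occurs, Block path inoperative=occurs → all inputs occur → occurs.
Relief train unavailable [AND]: Vent valve is inoperative=not, Right pressure transmitter malfunctions=occurs → not all inputs occur → does not occur.
Shutdown chain lost [OR]: B control valve faulted=occurs, PLC stuck=occurs → at least one input occurs → occurs.
Control loop down [OR]: Shutdown chain lost=occurs, Backup shutdown valve 2 trips=not → at least one input occurs → occurs.
HIPPS stage 2 fails [AND]: Right block valve malfunctions=occurs, Control loop down=occurs → all inputs occur → occurs.
Block path 2 lost [OR]: HIPPS stage 2 fails=occurs, Main actuator 2 stuck=not, C relief valve 2 failed=occurs → at least one input occurs → occurs.
Pipeline overpressure [AND]: Vent line fails=occurs, Relief train unavailable=not, Block path 2 lost=occurs → not all inputs occur → does not occur.

No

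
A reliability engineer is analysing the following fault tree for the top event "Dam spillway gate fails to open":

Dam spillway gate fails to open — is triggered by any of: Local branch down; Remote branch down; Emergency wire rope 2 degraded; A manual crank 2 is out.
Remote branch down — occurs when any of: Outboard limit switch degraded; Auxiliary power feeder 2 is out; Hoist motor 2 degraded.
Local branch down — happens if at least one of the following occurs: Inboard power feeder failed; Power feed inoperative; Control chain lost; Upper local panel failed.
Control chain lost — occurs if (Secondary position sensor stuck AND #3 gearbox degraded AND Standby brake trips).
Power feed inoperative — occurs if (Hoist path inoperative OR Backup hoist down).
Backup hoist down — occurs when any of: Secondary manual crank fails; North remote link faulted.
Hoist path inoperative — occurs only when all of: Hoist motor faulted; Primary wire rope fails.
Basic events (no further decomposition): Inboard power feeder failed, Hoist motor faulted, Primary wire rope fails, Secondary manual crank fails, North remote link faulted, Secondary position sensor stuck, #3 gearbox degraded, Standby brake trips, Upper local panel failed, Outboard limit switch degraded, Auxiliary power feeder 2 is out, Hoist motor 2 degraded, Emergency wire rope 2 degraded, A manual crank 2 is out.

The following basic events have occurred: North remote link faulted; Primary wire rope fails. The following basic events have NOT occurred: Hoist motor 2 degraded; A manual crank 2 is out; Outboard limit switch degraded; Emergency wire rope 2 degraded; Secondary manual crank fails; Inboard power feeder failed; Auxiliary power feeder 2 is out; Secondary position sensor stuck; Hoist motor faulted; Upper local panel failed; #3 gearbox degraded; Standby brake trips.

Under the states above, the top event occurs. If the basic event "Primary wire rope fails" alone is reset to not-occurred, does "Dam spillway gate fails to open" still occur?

Counterfactual: set "Primary wire rope fails" to not occurred.
Hoist path inoperative [AND]: Hoist motor faulted=not, Primary wire rope fails=not → not all inputs occur → does not occur.
Backup hoist down [OR]: Secondary manual crank fails=not, North remote link faulted=occurs → at least one input occurs → occurs.
Power feed inoperative [OR]: Hoist path inoperative=not, Backup hoist down=occurs → at least one input occurs → occurs.
Control chain lost [AND]: Secondary position sensor stuck=not, #3 gearbox degraded=not, Standby brake trips=not → not all inputs occur → does not occur.
Local branch down [OR]: Inboard power feeder failed=not, Power feed inoperative=occurs, Control chain lost=not, Upper local panel failed=not → at least one input occurs → occurs.
Remote branch down [OR]: Outboard limit switch degraded=not, Auxiliary power feeder 2 is out=not, Hoist motor 2 degraded=not → no input occurs → does not occur.
Dam spillway gate fails to open [OR]: Local branch down=occurs, Remote branch down=not, Emergency wire rope 2 degraded=not, A manual crank 2 is out=not → at least one input occurs → occurs.

Yes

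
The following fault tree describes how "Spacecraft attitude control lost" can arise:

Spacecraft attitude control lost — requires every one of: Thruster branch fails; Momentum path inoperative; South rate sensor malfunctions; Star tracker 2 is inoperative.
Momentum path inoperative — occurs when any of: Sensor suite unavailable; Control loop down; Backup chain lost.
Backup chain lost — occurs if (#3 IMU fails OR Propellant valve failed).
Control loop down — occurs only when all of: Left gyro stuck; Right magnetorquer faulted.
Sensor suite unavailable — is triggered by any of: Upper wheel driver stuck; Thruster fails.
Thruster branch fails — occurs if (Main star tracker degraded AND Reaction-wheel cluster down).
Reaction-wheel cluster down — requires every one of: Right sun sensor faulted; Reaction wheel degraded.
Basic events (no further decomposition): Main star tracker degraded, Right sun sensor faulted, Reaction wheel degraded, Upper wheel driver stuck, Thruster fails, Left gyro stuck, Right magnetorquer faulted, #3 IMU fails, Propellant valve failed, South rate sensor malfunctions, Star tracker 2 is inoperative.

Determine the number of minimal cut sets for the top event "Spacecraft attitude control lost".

5

Reaction-wheel cluster down [AND]: one cut set from each child combined → 1 × 1 = 1 cut set(s).
Thruster branch fails [AND]: one cut set from each child combined → 1 × 1 = 1 cut set(s).
Sensor suite unavailable [OR]: union of children's cut sets → 2 cut set(s).
Control loop down [AND]: one cut set from each child combined → 1 × 1 = 1 cut set(s).
Backup chain lost [OR]: union of children's cut sets → 2 cut set(s).
Momentum path inoperative [OR]: union of children's cut sets → 5 cut set(s).
Spacecraft attitude control lost [AND]: one cut set from each child combined → 1 × 5 × 1 × 1 = 5 cut set(s).
Minimal cut sets: {Main star tracker degraded, Reaction wheel degraded, Right sun sensor faulted, South rate sensor malfunctions, Star tracker 2 is inoperative, Upper wheel driver stuck}; {Main star tracker degraded, Reaction wheel degraded, Right sun sensor faulted, South rate sensor malfunctions, Star tracker 2 is inoperative, Thruster fails}; {Left gyro stuck, Main star tracker degraded, Reaction wheel degraded, Right magnetorquer faulted, Right sun sensor faulted, South rate sensor malfunctions, Star tracker 2 is inoperative}; {#3 IMU fails, Main star tracker degraded, Reaction wheel degraded, Right sun sensor faulted, South rate sensor malfunctions, Star tracker 2 is inoperative}; {Main star tracker degraded, Propellant valve failed, Reaction wheel degraded, Right sun sensor faulted, South rate sensor malfunctions, Star tracker 2 is inoperative}.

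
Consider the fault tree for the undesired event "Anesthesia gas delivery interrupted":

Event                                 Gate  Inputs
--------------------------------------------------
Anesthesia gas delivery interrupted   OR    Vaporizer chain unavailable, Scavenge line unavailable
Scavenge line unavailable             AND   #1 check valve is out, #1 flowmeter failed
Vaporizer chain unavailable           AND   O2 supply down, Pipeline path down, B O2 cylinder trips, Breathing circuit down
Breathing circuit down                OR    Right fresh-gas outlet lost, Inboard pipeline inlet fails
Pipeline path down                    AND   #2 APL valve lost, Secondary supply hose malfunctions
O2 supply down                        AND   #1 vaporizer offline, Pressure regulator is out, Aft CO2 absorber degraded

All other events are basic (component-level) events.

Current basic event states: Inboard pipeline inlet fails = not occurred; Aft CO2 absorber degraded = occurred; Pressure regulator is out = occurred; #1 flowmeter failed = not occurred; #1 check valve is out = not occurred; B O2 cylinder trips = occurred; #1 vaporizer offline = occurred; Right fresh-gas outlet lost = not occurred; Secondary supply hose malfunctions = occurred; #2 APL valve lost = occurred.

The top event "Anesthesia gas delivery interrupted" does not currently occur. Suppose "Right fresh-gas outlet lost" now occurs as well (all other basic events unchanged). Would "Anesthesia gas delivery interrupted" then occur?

Yes

Counterfactual: set "Right fresh-gas outlet lost" to occurred.
O2 supply down [AND]: #1 vaporizer offline=occurs, Pressure regulator is out=occurs, Aft CO2 absorber degraded=occurs → all inputs occur → occurs.
Pipeline path down [AND]: #2 APL valve lost=occurs, Secondary supply hose malfunctions=occurs → all inputs occur → occurs.
Breathing circuit down [OR]: Right fresh-gas outlet lost=occurs, Inboard pipeline inlet fails=not → at least one input occurs → occurs.
Vaporizer chain unavailable [AND]: O2 supply down=occurs, Pipeline path down=occurs, B O2 cylinder trips=occurs, Breathing circuit down=occurs → all inputs occur → occurs.
Scavenge line unavailable [AND]: #1 check valve is out=not, #1 flowmeter failed=not → not all inputs occur → does not occur.
Anesthesia gas delivery interrupted [OR]: Vaporizer chain unavailable=occurs, Scavenge line unavailable=not → at least one input occurs → occurs.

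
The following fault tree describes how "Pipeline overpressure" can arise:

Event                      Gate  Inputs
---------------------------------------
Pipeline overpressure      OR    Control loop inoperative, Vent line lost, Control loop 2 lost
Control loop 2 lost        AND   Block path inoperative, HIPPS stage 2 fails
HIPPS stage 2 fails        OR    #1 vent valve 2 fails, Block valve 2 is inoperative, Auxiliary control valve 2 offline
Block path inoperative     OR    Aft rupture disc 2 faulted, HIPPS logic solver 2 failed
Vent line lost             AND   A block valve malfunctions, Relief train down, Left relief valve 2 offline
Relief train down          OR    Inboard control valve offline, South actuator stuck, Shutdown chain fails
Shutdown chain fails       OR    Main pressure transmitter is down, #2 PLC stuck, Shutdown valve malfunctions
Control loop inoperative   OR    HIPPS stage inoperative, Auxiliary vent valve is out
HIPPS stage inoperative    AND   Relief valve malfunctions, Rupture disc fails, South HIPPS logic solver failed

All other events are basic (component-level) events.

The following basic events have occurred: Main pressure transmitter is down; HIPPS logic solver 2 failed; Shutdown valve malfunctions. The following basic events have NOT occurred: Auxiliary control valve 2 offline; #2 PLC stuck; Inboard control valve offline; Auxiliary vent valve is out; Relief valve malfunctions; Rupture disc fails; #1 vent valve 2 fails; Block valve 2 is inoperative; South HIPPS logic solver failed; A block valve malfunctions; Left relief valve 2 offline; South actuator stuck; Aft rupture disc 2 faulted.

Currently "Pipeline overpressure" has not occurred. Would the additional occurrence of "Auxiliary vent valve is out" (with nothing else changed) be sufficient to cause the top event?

Yes

Counterfactual: set "Auxiliary vent valve is out" to occurred.
HIPPS stage inoperative [AND]: Relief valve malfunctions=not, Rupture disc fails=not, South HIPPS logic solver failed=not → not all inputs occur → does not occur.
Control loop inoperative [OR]: HIPPS stage inoperative=not, Auxiliary vent valve is out=occurs → at least one input occurs → occurs.
Shutdown chain fails [OR]: Main pressure transmitter is down=occurs, #2 PLC stuck=not, Shutdown valve malfunctions=occurs → at least one input occurs → occurs.
Relief train down [OR]: Inboard control valve offline=not, South actuator stuck=not, Shutdown chain fails=occurs → at least one input occurs → occurs.
Vent line lost [AND]: A block valve malfunctions=not, Relief train down=occurs, Left relief valve 2 offline=not → not all inputs occur → does not occur.
Block path inoperative [OR]: Aft rupture disc 2 faulted=not, HIPPS logic solver 2 failed=occurs → at least one input occurs → occurs.
HIPPS stage 2 fails [OR]: #1 vent valve 2 fails=not, Block valve 2 is inoperative=not, Auxiliary control valve 2 offline=not → no input occurs → does not occur.
Control loop 2 lost [AND]: Block path inoperative=occurs, HIPPS stage 2 fails=not → not all inputs occur → does not occur.
Pipeline overpressure [OR]: Control loop inoperative=occurs, Vent line lost=not, Control loop 2 lost=not → at least one input occurs → occurs.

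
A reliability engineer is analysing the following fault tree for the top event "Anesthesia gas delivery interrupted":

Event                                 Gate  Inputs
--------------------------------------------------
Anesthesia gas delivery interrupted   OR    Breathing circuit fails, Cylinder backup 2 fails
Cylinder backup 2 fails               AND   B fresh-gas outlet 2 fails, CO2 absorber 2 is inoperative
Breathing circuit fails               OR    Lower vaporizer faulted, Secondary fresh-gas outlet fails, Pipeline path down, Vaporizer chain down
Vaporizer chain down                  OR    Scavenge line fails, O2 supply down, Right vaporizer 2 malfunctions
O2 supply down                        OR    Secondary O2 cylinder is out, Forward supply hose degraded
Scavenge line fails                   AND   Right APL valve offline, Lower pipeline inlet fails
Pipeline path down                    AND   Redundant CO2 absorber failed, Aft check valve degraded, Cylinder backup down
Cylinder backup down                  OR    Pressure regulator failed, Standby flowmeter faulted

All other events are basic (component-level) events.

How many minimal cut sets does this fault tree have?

9

Cylinder backup down [OR]: union of children's cut sets → 2 cut set(s).
Pipeline path down [AND]: one cut set from each child combined → 1 × 1 × 2 = 2 cut set(s).
Scavenge line fails [AND]: one cut set from each child combined → 1 × 1 = 1 cut set(s).
O2 supply down [OR]: union of children's cut sets → 2 cut set(s).
Vaporizer chain down [OR]: union of children's cut sets → 4 cut set(s).
Breathing circuit fails [OR]: union of children's cut sets → 8 cut set(s).
Cylinder backup 2 fails [AND]: one cut set from each child combined → 1 × 1 = 1 cut set(s).
Anesthesia gas delivery interrupted [OR]: union of children's cut sets → 9 cut set(s).
Minimal cut sets: {Lower vaporizer faulted}; {Secondary fresh-gas outlet fails}; {Aft check valve degraded, Pressure regulator failed, Redundant CO2 absorber failed}; {Aft check valve degraded, Redundant CO2 absorber failed, Standby flowmeter faulted}; {Lower pipeline inlet fails, Right APL valve offline}; {Secondary O2 cylinder is out}; {Forward supply hose degraded}; {Right vaporizer 2 malfunctions}; {B fresh-gas outlet 2 fails, CO2 absorber 2 is inoperative}.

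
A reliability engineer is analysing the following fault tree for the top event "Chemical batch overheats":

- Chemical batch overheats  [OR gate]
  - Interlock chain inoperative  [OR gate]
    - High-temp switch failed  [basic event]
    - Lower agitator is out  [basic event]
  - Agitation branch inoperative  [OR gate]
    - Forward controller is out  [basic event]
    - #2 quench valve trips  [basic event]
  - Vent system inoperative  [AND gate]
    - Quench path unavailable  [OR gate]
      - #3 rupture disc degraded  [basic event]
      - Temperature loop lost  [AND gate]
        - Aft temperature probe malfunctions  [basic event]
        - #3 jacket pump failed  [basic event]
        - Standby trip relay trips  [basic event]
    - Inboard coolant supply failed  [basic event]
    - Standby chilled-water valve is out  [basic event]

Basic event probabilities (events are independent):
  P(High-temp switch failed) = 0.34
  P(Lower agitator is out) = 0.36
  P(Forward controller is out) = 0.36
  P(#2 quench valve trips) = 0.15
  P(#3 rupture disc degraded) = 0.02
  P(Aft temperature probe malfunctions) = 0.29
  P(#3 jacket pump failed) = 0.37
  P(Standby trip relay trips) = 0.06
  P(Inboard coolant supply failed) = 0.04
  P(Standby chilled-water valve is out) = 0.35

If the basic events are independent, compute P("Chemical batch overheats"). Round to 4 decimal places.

0.7703

P(Interlock chain inoperative) [OR] = 1 − (1−0.34) × (1−0.36) = 0.577600
P(Agitation branch inoperative) [OR] = 1 − (1−0.36) × (1−0.15) = 0.456000
P(Temperature loop lost) [AND] = 0.29 × 0.37 × 0.06 = 0.006438
P(Quench path unavailable) [OR] = 1 − (1−0.02) × (1−0.006438) = 0.026309
P(Vent system inoperative) [AND] = 0.026309 × 0.04 × 0.35 = 0.000368
P(Chemical batch overheats) [OR] = 1 − (1−0.577600) × (1−0.456000) × (1−0.000368) = 0.770299
Rounded to 4 decimal places: P(Chemical batch overheats) ≈ 0.7703.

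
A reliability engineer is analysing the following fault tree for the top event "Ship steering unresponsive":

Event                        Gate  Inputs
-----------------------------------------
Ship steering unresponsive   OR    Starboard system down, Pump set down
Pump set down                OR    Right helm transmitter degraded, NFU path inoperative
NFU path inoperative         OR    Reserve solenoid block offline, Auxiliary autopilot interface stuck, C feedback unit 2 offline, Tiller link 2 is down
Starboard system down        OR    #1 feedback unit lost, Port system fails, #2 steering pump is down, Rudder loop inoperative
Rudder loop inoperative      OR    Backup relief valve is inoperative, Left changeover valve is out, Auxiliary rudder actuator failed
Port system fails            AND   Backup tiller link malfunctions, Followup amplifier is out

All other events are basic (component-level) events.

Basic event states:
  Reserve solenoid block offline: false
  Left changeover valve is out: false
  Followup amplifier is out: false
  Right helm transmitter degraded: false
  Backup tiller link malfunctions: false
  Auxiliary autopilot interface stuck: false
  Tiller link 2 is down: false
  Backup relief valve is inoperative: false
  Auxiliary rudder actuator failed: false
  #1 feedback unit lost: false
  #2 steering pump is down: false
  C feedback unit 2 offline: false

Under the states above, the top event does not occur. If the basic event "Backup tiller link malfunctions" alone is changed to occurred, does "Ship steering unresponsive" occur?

Counterfactual: set "Backup tiller link malfunctions" to occurred.
Port system fails [AND]: Backup tiller link malfunctions=occurs, Followup amplifier is out=not → not all inputs occur → does not occur.
Rudder loop inoperative [OR]: Backup relief valve is inoperative=not, Left changeover valve is out=not, Auxiliary rudder actuator failed=not → no input occurs → does not occur.
Starboard system down [OR]: #1 feedback unit lost=not, Port system fails=not, #2 steering pump is down=not, Rudder loop inoperative=not → no input occurs → does not occur.
NFU path inoperative [OR]: Reserve solenoid block offline=not, Auxiliary autopilot interface stuck=not, C feedback unit 2 offline=not, Tiller link 2 is down=not → no input occurs → does not occur.
Pump set down [OR]: Right helm transmitter degraded=not, NFU path inoperative=not → no input occurs → does not occur.
Ship steering unresponsive [OR]: Starboard system down=not, Pump set down=not → no input occurs → does not occur.

No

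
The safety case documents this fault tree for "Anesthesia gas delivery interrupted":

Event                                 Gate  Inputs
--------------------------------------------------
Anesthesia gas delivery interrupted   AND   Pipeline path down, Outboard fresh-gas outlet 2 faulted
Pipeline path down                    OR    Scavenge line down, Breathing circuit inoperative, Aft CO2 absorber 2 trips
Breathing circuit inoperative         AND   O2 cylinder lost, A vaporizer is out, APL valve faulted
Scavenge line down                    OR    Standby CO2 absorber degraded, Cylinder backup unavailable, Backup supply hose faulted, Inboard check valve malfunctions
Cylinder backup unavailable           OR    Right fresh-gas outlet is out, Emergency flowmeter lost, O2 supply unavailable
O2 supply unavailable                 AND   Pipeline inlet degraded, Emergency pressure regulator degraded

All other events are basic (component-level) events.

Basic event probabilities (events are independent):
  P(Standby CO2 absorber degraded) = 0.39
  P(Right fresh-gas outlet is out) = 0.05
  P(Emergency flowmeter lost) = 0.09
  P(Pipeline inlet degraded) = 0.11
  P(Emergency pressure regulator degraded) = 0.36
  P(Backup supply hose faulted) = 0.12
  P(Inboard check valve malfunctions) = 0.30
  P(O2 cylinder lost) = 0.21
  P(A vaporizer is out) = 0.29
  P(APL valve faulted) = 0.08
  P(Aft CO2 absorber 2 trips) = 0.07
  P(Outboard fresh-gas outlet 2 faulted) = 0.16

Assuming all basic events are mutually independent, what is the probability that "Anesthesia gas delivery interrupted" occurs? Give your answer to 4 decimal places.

P(O2 supply unavailable) [AND] = 0.11 × 0.36 = 0.039600
P(Cylinder backup unavailable) [OR] = 1 − (1−0.05) × (1−0.09) × (1−0.039600) = 0.169734
P(Scavenge line down) [OR] = 1 − (1−0.39) × (1−0.169734) × (1−0.12) × (1−0.30) = 0.688019
P(Breathing circuit inoperative) [AND] = 0.21 × 0.29 × 0.08 = 0.004872
P(Pipeline path down) [OR] = 1 − (1−0.688019) × (1−0.004872) × (1−0.07) = 0.711271
P(Anesthesia gas delivery interrupted) [AND] = 0.711271 × 0.16 = 0.113803
Rounded to 4 decimal places: P(Anesthesia gas delivery interrupted) ≈ 0.1138.

0.1138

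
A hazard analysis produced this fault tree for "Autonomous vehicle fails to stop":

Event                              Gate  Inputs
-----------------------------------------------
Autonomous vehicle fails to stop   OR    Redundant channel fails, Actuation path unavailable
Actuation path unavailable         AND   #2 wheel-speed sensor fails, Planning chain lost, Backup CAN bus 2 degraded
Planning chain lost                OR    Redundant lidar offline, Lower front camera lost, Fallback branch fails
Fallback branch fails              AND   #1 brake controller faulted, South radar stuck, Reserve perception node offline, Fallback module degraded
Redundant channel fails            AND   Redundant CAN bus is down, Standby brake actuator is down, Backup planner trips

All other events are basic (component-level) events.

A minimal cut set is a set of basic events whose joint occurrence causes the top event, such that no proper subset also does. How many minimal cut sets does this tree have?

4

Redundant channel fails [AND]: one cut set from each child combined → 1 × 1 × 1 = 1 cut set(s).
Fallback branch fails [AND]: one cut set from each child combined → 1 × 1 × 1 × 1 = 1 cut set(s).
Planning chain lost [OR]: union of children's cut sets → 3 cut set(s).
Actuation path unavailable [AND]: one cut set from each child combined → 1 × 3 × 1 = 3 cut set(s).
Autonomous vehicle fails to stop [OR]: union of children's cut sets → 4 cut set(s).
Minimal cut sets: {Backup planner trips, Redundant CAN bus is down, Standby brake actuator is down}; {#2 wheel-speed sensor fails, Backup CAN bus 2 degraded, Redundant lidar offline}; {#2 wheel-speed sensor fails, Backup CAN bus 2 degraded, Lower front camera lost}; {#1 brake controller faulted, #2 wheel-speed sensor fails, Backup CAN bus 2 degraded, Fallback module degraded, Reserve perception node offline, South radar stuck}.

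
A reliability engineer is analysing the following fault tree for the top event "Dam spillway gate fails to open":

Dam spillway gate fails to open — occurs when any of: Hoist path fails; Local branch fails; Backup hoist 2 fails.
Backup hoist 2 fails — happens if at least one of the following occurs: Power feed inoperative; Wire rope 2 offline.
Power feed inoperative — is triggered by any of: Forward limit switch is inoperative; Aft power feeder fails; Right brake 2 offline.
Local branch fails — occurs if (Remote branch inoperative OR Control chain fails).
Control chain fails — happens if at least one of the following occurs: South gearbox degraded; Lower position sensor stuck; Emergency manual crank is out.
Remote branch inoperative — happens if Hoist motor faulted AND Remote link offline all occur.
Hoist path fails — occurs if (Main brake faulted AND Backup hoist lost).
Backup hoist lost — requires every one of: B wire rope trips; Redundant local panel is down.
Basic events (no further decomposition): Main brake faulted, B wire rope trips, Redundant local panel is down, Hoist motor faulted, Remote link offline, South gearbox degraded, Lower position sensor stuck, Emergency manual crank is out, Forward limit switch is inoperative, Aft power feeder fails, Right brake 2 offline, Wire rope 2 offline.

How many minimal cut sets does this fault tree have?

Backup hoist lost [AND]: one cut set from each child combined → 1 × 1 = 1 cut set(s).
Hoist path fails [AND]: one cut set from each child combined → 1 × 1 = 1 cut set(s).
Remote branch inoperative [AND]: one cut set from each child combined → 1 × 1 = 1 cut set(s).
Control chain fails [OR]: union of children's cut sets → 3 cut set(s).
Local branch fails [OR]: union of children's cut sets → 4 cut set(s).
Power feed inoperative [OR]: union of children's cut sets → 3 cut set(s).
Backup hoist 2 fails [OR]: union of children's cut sets → 4 cut set(s).
Dam spillway gate fails to open [OR]: union of children's cut sets → 9 cut set(s).
Minimal cut sets: {B wire rope trips, Main brake faulted, Redundant local panel is down}; {Hoist motor faulted, Remote link offline}; {South gearbox degraded}; {Lower position sensor stuck}; {Emergency manual crank is out}; {Forward limit switch is inoperative}; {Aft power feeder fails}; {Right brake 2 offline}; {Wire rope 2 offline}.

9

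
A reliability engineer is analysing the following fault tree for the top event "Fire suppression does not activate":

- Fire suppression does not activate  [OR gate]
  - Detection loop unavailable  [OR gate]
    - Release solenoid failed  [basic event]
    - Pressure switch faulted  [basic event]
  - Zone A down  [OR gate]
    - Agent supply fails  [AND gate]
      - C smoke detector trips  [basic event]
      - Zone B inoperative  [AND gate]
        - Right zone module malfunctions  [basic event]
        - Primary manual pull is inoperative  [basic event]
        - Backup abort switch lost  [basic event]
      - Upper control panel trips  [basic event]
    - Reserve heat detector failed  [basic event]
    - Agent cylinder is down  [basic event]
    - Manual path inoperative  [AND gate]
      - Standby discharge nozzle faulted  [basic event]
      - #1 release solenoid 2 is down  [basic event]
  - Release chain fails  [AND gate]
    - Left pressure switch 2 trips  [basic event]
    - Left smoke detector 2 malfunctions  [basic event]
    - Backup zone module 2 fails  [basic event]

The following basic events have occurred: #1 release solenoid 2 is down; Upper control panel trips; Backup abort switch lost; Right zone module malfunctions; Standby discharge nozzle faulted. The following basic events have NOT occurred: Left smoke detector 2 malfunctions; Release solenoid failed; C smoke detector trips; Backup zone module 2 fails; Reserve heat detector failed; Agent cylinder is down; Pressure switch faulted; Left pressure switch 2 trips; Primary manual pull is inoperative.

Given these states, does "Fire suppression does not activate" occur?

Yes

Detection loop unavailable [OR]: Release solenoid failed=not, Pressure switch faulted=not → no input occurs → does not occur.
Zone B inoperative [AND]: Right zone module malfunctions=occurs, Primary manual pull is inoperative=not, Backup abort switch lost=occurs → not all inputs occur → does not occur.
Agent supply fails [AND]: C smoke detector trips=not, Zone B inoperative=not, Upper control panel trips=occurs → not all inputs occur → does not occur.
Manual path inoperative [AND]: Standby discharge nozzle faulted=occurs, #1 release solenoid 2 is down=occurs → all inputs occur → occurs.
Zone A down [OR]: Agent supply fails=not, Reserve heat detector failed=not, Agent cylinder is down=not, Manual path inoperative=occurs → at least one input occurs → occurs.
Release chain fails [AND]: Left pressure switch 2 trips=not, Left smoke detector 2 malfunctions=not, Backup zone module 2 fails=not → not all inputs occur → does not occur.
Fire suppression does not activate [OR]: Detection loop unavailable=not, Zone A down=occurs, Release chain fails=not → at least one input occurs → occurs.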